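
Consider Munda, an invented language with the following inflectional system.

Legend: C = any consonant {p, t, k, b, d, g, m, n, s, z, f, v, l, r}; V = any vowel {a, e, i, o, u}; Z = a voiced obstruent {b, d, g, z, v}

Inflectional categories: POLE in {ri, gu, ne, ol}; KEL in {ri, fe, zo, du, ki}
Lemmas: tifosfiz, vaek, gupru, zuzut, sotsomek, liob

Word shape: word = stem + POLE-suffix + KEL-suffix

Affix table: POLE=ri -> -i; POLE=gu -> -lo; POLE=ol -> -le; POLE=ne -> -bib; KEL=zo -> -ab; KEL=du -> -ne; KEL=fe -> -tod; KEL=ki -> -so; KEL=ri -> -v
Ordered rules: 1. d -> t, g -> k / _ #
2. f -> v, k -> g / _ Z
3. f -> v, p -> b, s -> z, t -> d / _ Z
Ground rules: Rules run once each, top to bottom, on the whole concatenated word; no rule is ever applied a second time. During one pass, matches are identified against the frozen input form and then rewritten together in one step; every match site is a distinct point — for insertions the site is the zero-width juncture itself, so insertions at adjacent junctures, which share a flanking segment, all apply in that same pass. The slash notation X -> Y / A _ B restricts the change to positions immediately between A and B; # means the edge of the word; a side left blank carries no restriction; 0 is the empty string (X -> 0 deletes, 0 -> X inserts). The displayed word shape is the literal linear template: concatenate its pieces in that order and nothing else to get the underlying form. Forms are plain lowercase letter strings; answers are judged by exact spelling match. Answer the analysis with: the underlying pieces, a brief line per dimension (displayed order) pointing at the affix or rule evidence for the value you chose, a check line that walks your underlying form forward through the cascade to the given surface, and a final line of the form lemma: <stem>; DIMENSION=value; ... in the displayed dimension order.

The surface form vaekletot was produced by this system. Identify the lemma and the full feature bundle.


underlying: vaek-le-tod
POLE=ol - signalled by the affix -le
KEL=fe - signalled by the affix -tod
check: vaekletod -> vaekletot -> vaekletot -> vaekletot
lemma: vaek; POLE=ol; KEL=fe


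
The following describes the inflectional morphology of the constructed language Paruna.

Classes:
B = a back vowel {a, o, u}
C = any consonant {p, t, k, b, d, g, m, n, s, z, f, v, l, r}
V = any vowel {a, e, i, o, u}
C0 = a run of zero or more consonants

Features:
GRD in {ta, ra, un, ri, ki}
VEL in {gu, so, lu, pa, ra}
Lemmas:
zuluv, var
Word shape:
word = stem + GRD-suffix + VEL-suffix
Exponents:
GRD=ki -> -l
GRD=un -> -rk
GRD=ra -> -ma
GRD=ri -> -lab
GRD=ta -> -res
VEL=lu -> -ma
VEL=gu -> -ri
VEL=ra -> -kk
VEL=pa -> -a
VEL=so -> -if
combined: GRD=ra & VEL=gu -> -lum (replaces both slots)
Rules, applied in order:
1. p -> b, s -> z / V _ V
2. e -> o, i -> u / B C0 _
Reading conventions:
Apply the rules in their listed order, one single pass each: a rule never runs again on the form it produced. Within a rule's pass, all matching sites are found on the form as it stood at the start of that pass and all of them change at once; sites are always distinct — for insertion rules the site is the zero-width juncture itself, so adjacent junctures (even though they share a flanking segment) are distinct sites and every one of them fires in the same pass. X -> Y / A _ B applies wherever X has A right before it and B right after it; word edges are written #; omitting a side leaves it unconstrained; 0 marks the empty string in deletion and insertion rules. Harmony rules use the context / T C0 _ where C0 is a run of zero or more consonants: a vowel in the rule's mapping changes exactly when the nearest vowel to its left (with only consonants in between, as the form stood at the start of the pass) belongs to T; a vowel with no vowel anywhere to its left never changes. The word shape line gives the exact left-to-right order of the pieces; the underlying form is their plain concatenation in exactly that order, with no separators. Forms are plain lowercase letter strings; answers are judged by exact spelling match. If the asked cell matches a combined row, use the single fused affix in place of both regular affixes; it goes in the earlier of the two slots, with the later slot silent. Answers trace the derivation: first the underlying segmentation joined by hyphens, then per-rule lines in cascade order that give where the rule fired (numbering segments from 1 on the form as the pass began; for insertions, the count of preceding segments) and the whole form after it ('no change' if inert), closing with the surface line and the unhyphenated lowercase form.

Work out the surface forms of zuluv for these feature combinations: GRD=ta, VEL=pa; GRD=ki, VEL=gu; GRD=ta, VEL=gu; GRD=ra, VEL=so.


cell GRD=ta, VEL=pa:
underlying: zuluv-res-a
1. p -> b, s -> z / V _ V: fires at position(s) 8: zuluvreza
2. e -> o, i -> u / B C0 _: fires at position(s) 7: zuluvroza
surface: zuluvroza

cell GRD=ki, VEL=gu:
underlying: zuluv-l-ri
1. p -> b, s -> z / V _ V: no change
2. e -> o, i -> u / B C0 _: fires at position(s) 8: zuluvlru
surface: zuluvlru

cell GRD=ta, VEL=gu:
underlying: zuluv-res-ri
1. p -> b, s -> z / V _ V: no change
2. e -> o, i -> u / B C0 _: fires at position(s) 7: zuluvrosri
surface: zuluvrosri

cell GRD=ra, VEL=so:
underlying: zuluv-ma-if
1. p -> b, s -> z / V _ V: no change
2. e -> o, i -> u / B C0 _: fires at position(s) 8: zuluvmauf
surface: zuluvmauf


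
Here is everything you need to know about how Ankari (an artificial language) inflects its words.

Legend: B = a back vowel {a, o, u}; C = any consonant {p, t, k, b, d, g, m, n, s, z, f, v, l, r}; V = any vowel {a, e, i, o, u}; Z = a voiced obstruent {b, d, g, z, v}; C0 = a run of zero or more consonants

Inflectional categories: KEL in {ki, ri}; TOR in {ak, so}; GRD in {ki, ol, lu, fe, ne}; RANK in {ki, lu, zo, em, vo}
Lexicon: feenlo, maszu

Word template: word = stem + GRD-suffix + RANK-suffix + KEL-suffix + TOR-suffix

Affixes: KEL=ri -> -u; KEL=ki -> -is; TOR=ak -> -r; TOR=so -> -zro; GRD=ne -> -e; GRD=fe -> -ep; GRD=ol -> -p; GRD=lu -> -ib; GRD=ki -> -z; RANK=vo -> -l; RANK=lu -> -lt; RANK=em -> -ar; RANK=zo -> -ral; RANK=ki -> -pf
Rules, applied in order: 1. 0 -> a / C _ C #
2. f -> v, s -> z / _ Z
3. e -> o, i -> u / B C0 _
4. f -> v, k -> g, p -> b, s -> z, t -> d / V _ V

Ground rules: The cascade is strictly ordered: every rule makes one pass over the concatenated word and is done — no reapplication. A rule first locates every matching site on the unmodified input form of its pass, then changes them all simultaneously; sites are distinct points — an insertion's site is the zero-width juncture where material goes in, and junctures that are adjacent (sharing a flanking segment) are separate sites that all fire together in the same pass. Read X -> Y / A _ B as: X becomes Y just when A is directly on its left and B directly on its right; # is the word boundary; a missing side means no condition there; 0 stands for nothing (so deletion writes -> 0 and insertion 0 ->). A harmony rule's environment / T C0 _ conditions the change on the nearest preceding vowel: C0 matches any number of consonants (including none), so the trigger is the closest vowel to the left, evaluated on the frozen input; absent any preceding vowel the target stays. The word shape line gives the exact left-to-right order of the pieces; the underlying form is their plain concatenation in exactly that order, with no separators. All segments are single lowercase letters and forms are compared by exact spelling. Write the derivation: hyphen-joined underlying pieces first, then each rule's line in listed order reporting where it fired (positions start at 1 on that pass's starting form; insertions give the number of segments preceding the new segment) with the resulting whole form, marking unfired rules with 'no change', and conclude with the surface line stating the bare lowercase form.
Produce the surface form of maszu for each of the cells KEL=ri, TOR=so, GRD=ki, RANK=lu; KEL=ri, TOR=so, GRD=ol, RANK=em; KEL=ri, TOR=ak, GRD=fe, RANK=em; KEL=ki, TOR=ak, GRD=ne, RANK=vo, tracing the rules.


cell KEL=ri, TOR=so, GRD=ki, RANK=lu:
underlying: maszu-z-lt-u-zro
1. 0 -> a / C _ C #: no change
2. f -> v, s -> z / _ Z: fires at position(s) 3: mazzuzltuzro
3. e -> o, i -> u / B C0 _: no change
4. f -> v, k -> g, p -> b, s -> z, t -> d / V _ V: no change
surface: mazzuzltuzro

cell KEL=ri, TOR=so, GRD=ol, RANK=em:
underlying: maszu-p-ar-u-zro
1. 0 -> a / C _ C #: no change
2. f -> v, s -> z / _ Z: fires at position(s) 3: mazzuparuzro
3. e -> o, i -> u / B C0 _: no change
4. f -> v, k -> g, p -> b, s -> z, t -> d / V _ V: fires at position(s) 6: mazzubaruzro
surface: mazzubaruzro

cell KEL=ri, TOR=ak, GRD=fe, RANK=em:
underlying: maszu-ep-ar-u-r
1. 0 -> a / C _ C #: no change
2. f -> v, s -> z / _ Z: fires at position(s) 3: mazzueparur
3. e -> o, i -> u / B C0 _: fires at position(s) 6: mazzuoparur
4. f -> v, k -> g, p -> b, s -> z, t -> d / V _ V: fires at position(s) 7: mazzuobarur
surface: mazzuobarur

cell KEL=ki, TOR=ak, GRD=ne, RANK=vo:
underlying: maszu-e-l-is-r
1. 0 -> a / C _ C #: inserts after position(s) 9: maszuelisar
2. f -> v, s -> z / _ Z: fires at position(s) 3: mazzuelisar
3. e -> o, i -> u / B C0 _: fires at position(s) 6: mazzuolisar
4. f -> v, k -> g, p -> b, s -> z, t -> d / V _ V: fires at position(s) 9: mazzuolizar
surface: mazzuolizar


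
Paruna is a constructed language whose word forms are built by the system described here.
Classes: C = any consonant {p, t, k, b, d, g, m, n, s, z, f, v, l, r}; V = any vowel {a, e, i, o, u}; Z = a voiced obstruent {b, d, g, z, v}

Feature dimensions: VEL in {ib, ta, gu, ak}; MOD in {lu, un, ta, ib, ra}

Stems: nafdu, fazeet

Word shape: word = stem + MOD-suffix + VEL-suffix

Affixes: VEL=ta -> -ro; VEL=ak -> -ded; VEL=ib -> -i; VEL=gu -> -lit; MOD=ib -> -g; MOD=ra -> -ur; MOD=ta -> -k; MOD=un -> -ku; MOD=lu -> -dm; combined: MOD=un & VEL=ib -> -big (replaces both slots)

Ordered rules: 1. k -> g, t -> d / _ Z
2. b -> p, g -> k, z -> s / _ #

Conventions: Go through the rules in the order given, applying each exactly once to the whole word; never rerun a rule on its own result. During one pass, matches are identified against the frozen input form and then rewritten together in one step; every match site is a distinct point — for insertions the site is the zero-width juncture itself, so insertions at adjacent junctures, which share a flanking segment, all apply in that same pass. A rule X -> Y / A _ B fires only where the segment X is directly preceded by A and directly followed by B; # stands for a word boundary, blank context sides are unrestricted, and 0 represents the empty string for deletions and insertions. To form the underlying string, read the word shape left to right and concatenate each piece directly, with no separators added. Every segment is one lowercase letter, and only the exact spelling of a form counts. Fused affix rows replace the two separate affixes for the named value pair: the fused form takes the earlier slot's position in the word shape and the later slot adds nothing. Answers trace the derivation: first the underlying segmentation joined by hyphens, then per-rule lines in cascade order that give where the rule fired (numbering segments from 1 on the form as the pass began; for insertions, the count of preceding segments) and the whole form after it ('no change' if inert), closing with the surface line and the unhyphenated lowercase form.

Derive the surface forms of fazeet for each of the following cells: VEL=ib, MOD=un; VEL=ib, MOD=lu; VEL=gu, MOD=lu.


cell VEL=ib, MOD=un:
underlying: fazeet-big
1. k -> g, t -> d / _ Z: fires at position(s) 6: fazeedbig
2. b -> p, g -> k, z -> s / _ #: fires at position(s) 9: fazeedbik
surface: fazeedbik

cell VEL=ib, MOD=lu:
underlying: fazeet-dm-i
1. k -> g, t -> d / _ Z: fires at position(s) 6: fazeeddmi
2. b -> p, g -> k, z -> s / _ #: no change
surface: fazeeddmi

cell VEL=gu, MOD=lu:
underlying: fazeet-dm-lit
1. k -> g, t -> d / _ Z: fires at position(s) 6: fazeeddmlit
2. b -> p, g -> k, z -> s / _ #: no change
surface: fazeeddmlit


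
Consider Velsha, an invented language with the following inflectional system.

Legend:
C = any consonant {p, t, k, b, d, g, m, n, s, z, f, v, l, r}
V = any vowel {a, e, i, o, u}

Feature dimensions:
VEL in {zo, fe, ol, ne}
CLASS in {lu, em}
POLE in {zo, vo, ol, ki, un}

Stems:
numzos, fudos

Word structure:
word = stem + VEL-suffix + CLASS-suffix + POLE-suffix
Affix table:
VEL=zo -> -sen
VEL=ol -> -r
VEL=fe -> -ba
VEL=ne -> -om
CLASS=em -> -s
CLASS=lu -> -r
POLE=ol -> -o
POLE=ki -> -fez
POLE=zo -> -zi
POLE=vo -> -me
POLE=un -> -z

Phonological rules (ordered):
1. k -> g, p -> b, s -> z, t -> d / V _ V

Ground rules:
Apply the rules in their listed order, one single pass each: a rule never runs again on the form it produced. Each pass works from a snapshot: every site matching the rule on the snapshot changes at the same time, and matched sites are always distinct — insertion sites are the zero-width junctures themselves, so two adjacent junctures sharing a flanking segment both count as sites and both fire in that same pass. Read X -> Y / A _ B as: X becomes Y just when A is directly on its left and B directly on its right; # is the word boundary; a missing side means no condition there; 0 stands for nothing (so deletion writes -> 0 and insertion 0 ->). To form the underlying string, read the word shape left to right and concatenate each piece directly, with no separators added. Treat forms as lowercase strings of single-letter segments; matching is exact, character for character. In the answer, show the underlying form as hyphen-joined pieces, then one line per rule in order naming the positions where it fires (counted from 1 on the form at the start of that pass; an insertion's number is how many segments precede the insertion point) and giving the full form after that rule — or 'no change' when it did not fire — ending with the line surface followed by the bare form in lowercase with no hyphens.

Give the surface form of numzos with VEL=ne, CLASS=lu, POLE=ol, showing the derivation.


underlying: numzos-om-r-o
1. k -> g, p -> b, s -> z, t -> d / V _ V: fires at position(s) 6: numzozomro
surface: numzozomro


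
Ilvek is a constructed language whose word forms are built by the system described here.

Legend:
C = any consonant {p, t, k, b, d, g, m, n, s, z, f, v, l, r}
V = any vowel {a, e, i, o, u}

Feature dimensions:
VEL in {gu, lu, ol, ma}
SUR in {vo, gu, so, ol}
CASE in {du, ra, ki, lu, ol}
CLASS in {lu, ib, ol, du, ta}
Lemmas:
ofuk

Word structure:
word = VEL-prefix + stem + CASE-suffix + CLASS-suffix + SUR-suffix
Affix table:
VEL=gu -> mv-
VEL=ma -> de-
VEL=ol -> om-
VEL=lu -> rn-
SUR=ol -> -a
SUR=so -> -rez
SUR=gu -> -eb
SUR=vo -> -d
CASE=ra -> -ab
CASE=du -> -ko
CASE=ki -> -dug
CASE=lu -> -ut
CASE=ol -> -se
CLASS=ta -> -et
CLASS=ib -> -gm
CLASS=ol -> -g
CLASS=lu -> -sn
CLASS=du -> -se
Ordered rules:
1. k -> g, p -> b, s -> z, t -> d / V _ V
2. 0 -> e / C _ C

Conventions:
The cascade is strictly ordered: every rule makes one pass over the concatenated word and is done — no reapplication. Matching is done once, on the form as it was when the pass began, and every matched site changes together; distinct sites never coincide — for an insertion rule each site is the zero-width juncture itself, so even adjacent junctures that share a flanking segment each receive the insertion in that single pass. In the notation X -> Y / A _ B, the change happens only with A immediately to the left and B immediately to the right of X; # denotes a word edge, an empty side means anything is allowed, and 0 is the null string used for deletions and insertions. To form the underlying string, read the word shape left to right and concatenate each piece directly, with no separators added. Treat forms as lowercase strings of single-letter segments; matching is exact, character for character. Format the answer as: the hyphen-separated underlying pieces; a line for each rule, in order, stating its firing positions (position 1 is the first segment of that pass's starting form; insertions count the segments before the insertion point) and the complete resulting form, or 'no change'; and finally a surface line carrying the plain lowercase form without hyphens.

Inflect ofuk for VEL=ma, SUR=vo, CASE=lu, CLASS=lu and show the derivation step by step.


underlying: de-ofuk-ut-sn-d
1. k -> g, p -> b, s -> z, t -> d / V _ V: fires at position(s) 6: deofugutsnd
2. 0 -> e / C _ C: inserts after position(s) 8, 9, 10: deofugutesened
surface: deofugutesened


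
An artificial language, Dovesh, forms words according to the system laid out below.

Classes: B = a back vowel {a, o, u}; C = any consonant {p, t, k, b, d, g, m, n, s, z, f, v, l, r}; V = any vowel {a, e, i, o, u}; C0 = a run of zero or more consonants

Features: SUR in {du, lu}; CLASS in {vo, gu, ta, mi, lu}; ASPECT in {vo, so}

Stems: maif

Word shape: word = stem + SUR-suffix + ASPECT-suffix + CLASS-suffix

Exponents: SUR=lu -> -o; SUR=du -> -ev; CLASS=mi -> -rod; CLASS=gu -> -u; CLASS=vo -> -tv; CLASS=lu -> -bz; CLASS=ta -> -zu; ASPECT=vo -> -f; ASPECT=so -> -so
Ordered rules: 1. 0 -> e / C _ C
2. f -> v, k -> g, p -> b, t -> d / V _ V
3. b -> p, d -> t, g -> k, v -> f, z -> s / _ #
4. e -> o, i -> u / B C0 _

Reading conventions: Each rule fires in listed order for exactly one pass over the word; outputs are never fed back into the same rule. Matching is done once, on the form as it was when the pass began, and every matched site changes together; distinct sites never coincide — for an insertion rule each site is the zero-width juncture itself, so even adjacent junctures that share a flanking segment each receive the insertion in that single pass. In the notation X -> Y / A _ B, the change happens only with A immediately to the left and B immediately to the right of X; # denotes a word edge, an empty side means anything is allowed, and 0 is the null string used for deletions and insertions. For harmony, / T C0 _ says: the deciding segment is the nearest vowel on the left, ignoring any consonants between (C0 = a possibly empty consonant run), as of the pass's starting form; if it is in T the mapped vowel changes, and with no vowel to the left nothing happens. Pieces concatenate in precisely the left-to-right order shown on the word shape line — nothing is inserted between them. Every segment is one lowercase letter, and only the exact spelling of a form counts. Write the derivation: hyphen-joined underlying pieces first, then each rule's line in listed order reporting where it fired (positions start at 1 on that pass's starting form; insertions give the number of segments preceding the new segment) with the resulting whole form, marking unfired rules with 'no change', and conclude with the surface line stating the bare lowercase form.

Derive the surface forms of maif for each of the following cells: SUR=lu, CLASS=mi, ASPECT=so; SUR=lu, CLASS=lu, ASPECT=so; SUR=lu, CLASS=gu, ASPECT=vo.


cell SUR=lu, CLASS=mi, ASPECT=so:
underlying: maif-o-so-rod
1. 0 -> e / C _ C: no change
2. f -> v, k -> g, p -> b, t -> d / V _ V: fires at position(s) 4: maivosorod
3. b -> p, d -> t, g -> k, v -> f, z -> s / _ #: fires at position(s) 10: maivosorot
4. e -> o, i -> u / B C0 _: fires at position(s) 3: mauvosorot
surface: mauvosorot

cell SUR=lu, CLASS=lu, ASPECT=so:
underlying: maif-o-so-bz
1. 0 -> e / C _ C: inserts after position(s) 8: maifosobez
2. f -> v, k -> g, p -> b, t -> d / V _ V: fires at position(s) 4: maivosobez
3. b -> p, d -> t, g -> k, v -> f, z -> s / _ #: fires at position(s) 10: maivosobes
4. e -> o, i -> u / B C0 _: fires at position(s) 3, 9: mauvosobos
surface: mauvosobos

cell SUR=lu, CLASS=gu, ASPECT=vo:
underlying: maif-o-f-u
1. 0 -> e / C _ C: no change
2. f -> v, k -> g, p -> b, t -> d / V _ V: fires at position(s) 4, 6: maivovu
3. b -> p, d -> t, g -> k, v -> f, z -> s / _ #: no change
4. e -> o, i -> u / B C0 _: fires at position(s) 3: mauvovu
surface: mauvovu


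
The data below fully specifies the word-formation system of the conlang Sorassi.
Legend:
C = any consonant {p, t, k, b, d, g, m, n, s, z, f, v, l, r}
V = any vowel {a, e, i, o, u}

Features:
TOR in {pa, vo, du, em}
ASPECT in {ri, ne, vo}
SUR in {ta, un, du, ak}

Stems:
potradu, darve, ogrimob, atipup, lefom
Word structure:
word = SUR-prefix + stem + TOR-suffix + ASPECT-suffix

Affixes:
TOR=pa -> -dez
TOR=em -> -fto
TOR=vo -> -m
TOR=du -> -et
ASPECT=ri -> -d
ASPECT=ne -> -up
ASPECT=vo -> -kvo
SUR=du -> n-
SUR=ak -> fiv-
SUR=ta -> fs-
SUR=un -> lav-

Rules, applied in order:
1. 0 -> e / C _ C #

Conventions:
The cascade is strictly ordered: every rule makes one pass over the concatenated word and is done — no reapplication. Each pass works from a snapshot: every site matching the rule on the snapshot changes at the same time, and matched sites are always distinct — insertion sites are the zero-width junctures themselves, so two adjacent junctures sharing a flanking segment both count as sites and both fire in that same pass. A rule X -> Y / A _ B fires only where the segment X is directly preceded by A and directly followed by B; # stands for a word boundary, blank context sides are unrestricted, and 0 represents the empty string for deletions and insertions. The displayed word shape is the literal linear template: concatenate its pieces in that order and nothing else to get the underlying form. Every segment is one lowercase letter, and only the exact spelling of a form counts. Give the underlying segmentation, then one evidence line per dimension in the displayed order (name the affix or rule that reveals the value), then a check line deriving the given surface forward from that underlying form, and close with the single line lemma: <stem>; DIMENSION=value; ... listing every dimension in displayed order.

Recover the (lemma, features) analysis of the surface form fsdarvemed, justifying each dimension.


underlying: fs-darve-m-d
TOR=vo - signalled by the affix -m
ASPECT=ri - signalled by the affix -d
SUR=ta - signalled by the affix fs-
check: fsdarvemd -> fsdarvemed
lemma: darve; TOR=vo; ASPECT=ri; SUR=ta


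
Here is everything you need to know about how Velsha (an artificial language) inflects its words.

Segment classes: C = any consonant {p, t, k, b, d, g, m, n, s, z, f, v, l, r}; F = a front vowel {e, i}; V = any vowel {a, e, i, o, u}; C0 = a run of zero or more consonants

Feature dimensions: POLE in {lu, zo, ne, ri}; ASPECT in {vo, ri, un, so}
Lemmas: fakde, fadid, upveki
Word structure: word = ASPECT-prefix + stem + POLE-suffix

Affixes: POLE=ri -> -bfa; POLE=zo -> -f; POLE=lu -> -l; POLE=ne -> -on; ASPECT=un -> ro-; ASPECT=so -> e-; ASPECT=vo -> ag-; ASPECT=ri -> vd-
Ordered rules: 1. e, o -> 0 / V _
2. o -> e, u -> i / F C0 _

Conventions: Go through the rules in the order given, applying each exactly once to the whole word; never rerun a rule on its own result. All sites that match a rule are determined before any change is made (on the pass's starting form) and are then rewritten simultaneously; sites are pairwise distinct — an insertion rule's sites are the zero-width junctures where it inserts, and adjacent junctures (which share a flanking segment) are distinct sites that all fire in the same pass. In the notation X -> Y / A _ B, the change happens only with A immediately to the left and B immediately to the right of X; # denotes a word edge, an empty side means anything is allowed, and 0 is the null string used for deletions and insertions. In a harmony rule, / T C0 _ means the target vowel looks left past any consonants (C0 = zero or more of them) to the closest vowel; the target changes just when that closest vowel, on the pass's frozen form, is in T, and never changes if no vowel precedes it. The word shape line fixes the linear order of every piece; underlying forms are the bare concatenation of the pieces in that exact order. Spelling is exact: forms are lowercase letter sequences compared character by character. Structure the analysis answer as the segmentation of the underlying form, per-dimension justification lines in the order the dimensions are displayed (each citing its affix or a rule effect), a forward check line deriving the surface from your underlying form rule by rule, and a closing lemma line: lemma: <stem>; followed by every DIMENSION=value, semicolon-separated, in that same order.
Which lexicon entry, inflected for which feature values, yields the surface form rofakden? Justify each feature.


underlying: ro-fakde-on
POLE=ne - signalled by the affix -on
ASPECT=un - signalled by the affix ro-
check: rofakdeon -> rofakden -> rofakden
lemma: fakde; POLE=ne; ASPECT=un


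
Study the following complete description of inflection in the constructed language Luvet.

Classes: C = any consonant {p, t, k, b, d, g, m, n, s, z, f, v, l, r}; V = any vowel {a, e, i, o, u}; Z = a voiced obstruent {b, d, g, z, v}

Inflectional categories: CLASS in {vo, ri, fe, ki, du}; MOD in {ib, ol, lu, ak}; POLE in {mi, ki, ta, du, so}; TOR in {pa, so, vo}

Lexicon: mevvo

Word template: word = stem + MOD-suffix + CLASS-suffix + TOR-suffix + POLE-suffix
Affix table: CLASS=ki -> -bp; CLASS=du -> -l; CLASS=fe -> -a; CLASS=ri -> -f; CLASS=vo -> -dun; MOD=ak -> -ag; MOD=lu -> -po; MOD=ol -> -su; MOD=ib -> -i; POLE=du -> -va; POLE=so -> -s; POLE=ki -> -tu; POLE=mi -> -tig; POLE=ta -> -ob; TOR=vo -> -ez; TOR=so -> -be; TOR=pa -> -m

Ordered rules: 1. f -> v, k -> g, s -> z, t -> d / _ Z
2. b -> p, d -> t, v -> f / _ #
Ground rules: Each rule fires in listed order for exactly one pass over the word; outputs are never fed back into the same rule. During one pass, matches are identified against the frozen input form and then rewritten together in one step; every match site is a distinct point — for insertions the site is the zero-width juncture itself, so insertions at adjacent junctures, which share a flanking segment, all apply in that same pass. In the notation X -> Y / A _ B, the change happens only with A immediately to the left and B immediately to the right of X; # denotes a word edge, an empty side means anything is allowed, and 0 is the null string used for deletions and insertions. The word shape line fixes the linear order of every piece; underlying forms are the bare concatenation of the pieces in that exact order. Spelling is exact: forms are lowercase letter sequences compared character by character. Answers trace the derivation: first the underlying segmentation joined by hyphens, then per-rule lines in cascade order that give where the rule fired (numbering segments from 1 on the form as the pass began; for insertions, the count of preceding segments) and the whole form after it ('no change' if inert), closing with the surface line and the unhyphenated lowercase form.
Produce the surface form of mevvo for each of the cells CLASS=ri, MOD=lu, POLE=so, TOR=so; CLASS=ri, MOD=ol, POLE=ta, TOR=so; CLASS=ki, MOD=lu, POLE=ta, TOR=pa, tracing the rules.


cell CLASS=ri, MOD=lu, POLE=so, TOR=so:
underlying: mevvo-po-f-be-s
1. f -> v, k -> g, s -> z, t -> d / _ Z: fires at position(s) 8: mevvopovbes
2. b -> p, d -> t, v -> f / _ #: no change
surface: mevvopovbes

cell CLASS=ri, MOD=ol, POLE=ta, TOR=so:
underlying: mevvo-su-f-be-ob
1. f -> v, k -> g, s -> z, t -> d / _ Z: fires at position(s) 8: mevvosuvbeob
2. b -> p, d -> t, v -> f / _ #: fires at position(s) 12: mevvosuvbeop
surface: mevvosuvbeop

cell CLASS=ki, MOD=lu, POLE=ta, TOR=pa:
underlying: mevvo-po-bp-m-ob
1. f -> v, k -> g, s -> z, t -> d / _ Z: no change
2. b -> p, d -> t, v -> f / _ #: fires at position(s) 12: mevvopobpmop
surface: mevvopobpmop


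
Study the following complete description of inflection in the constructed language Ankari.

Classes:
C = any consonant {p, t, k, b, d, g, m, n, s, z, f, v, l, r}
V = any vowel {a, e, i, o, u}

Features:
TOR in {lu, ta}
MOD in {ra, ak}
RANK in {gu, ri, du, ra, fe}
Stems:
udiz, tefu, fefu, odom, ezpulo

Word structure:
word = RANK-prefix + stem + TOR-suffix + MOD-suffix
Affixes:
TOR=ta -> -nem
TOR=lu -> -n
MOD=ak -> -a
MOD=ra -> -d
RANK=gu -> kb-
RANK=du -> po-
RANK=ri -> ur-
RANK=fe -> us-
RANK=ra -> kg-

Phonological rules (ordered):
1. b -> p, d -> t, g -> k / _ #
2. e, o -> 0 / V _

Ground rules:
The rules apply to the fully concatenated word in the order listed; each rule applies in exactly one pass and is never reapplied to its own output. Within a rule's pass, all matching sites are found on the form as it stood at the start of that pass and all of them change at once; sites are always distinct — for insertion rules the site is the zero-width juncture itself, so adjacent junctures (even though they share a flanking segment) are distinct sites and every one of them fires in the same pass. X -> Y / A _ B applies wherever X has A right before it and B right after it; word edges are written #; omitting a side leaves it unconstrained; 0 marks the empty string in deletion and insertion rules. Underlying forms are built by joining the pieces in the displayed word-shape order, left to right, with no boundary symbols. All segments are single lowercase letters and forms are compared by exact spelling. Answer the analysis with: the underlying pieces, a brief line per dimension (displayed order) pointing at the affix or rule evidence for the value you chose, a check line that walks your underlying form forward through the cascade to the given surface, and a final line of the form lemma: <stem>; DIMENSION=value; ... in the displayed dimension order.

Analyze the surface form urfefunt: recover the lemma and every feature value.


underlying: ur-fefu-n-d
TOR=lu - signalled by the affix -n
MOD=ra - signalled by the affix -d
RANK=ri - signalled by the affix ur-
check: urfefund -> urfefunt -> urfefunt
lemma: fefu; TOR=lu; MOD=ra; RANK=ri


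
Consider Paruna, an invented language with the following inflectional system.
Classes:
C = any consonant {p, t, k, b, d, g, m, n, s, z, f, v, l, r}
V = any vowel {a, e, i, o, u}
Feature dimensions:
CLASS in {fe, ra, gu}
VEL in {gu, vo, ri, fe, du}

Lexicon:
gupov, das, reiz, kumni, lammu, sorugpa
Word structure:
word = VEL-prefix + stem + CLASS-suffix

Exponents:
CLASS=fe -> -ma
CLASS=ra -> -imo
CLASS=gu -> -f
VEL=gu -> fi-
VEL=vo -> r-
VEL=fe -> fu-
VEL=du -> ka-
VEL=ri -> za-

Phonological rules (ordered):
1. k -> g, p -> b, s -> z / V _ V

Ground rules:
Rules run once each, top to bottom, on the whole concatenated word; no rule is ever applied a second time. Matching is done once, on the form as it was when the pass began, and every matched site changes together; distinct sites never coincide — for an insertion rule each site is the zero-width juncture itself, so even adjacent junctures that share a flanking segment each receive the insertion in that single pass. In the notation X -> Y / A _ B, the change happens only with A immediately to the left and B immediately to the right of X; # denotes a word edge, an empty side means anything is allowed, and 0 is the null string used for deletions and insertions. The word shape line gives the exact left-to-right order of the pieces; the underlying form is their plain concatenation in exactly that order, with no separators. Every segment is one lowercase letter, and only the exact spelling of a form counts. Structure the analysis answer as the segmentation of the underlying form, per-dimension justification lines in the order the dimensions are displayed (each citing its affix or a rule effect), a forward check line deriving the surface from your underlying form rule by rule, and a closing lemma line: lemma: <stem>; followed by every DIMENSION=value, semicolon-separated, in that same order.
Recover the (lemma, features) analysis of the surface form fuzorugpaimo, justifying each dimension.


underlying: fu-sorugpa-imo
CLASS=ra - signalled by the affix -imo
VEL=fe - signalled by the affix fu-
check: fusorugpaimo -> fuzorugpaimo
lemma: sorugpa; CLASS=ra; VEL=fe


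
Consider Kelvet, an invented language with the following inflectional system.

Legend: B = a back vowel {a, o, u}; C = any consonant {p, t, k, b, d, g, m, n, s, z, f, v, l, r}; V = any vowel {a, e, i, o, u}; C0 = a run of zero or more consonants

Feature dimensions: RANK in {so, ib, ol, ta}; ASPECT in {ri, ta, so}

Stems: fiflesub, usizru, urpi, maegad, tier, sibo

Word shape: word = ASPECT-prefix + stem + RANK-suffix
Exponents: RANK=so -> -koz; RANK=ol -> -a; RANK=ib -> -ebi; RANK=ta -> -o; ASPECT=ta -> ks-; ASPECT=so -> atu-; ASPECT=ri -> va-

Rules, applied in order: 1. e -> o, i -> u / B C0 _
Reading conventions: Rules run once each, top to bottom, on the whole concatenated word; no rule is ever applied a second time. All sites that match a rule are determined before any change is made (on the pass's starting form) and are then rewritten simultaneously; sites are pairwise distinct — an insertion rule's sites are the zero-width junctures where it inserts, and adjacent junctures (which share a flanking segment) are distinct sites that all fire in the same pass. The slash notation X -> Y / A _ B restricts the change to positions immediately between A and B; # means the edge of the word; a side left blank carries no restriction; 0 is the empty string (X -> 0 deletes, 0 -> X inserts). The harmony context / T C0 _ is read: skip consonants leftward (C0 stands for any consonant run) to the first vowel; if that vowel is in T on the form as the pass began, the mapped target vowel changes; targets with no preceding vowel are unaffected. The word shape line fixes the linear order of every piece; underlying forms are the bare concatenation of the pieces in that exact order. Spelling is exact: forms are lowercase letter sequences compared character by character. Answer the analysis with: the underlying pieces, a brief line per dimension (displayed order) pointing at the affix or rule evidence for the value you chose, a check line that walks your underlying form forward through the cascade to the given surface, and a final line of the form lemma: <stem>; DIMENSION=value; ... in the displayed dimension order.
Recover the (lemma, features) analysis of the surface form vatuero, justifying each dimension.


underlying: va-tier-o
RANK=ta - signalled by the affix -o
ASPECT=ri - signalled by the affix va-
check: vatiero -> vatuero
lemma: tier; RANK=ta; ASPECT=ri


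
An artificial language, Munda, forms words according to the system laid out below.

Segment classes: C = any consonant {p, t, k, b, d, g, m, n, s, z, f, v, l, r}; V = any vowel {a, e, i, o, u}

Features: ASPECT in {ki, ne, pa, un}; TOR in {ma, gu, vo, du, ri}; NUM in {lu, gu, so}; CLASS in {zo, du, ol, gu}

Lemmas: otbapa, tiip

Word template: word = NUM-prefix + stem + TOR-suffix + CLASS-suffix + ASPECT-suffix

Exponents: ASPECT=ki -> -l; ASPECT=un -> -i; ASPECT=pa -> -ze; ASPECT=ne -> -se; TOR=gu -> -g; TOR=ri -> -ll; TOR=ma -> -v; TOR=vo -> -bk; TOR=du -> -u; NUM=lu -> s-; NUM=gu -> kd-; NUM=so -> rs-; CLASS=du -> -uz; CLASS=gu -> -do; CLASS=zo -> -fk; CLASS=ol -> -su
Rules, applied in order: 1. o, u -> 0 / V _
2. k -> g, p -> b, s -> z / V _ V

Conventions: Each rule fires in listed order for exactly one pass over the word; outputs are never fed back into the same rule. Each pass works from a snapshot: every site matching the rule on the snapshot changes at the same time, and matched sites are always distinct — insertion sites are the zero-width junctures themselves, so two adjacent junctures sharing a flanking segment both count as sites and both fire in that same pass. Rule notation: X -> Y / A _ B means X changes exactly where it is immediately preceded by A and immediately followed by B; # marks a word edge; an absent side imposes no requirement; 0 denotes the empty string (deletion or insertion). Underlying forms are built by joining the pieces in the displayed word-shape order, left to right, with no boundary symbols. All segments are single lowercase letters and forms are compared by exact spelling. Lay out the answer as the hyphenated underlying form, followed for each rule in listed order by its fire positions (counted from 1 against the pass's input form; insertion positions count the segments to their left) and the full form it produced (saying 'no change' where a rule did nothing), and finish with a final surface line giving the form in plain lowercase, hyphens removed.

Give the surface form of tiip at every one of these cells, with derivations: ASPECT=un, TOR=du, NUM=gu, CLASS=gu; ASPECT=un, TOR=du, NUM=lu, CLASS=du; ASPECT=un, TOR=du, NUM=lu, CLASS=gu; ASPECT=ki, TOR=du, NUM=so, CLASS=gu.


cell ASPECT=un, TOR=du, NUM=gu, CLASS=gu:
underlying: kd-tiip-u-do-i
1. o, u -> 0 / V _: no change
2. k -> g, p -> b, s -> z / V _ V: fires at position(s) 6: kdtiibudoi
surface: kdtiibudoi

cell ASPECT=un, TOR=du, NUM=lu, CLASS=du:
underlying: s-tiip-u-uz-i
1. o, u -> 0 / V _: fires at position(s) 7: stiipuzi
2. k -> g, p -> b, s -> z / V _ V: fires at position(s) 5: stiibuzi
surface: stiibuzi

cell ASPECT=un, TOR=du, NUM=lu, CLASS=gu:
underlying: s-tiip-u-do-i
1. o, u -> 0 / V _: no change
2. k -> g, p -> b, s -> z / V _ V: fires at position(s) 5: stiibudoi
surface: stiibudoi

cell ASPECT=ki, TOR=du, NUM=so, CLASS=gu:
underlying: rs-tiip-u-do-l
1. o, u -> 0 / V _: no change
2. k -> g, p -> b, s -> z / V _ V: fires at position(s) 6: rstiibudol
surface: rstiibudol


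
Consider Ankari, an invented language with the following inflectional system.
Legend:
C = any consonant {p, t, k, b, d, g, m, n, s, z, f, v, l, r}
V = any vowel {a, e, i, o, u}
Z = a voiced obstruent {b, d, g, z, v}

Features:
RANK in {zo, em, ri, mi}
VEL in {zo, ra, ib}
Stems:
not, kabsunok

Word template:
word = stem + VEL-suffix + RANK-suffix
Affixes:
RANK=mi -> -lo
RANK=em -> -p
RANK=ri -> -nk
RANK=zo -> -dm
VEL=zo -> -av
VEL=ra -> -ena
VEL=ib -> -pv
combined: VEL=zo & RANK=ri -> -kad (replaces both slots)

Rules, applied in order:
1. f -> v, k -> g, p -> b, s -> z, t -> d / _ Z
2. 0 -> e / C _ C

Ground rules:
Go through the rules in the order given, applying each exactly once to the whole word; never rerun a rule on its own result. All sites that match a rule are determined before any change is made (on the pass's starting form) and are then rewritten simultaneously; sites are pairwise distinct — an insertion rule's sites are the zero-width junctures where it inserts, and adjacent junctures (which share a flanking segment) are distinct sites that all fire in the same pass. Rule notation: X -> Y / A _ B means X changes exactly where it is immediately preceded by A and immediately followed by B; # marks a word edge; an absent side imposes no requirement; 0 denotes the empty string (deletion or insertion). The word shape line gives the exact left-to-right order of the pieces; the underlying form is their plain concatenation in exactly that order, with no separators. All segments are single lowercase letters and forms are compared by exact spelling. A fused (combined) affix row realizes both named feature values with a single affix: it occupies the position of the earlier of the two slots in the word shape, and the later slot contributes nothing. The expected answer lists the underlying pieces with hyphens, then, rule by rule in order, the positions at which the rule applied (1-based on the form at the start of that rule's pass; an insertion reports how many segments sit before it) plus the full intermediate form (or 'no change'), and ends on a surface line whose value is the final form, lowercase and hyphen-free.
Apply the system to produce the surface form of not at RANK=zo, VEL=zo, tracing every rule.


underlying: not-av-dm
1. f -> v, k -> g, p -> b, s -> z, t -> d / _ Z: no change
2. 0 -> e / C _ C: inserts after position(s) 5, 6: notavedem
surface: notavedem


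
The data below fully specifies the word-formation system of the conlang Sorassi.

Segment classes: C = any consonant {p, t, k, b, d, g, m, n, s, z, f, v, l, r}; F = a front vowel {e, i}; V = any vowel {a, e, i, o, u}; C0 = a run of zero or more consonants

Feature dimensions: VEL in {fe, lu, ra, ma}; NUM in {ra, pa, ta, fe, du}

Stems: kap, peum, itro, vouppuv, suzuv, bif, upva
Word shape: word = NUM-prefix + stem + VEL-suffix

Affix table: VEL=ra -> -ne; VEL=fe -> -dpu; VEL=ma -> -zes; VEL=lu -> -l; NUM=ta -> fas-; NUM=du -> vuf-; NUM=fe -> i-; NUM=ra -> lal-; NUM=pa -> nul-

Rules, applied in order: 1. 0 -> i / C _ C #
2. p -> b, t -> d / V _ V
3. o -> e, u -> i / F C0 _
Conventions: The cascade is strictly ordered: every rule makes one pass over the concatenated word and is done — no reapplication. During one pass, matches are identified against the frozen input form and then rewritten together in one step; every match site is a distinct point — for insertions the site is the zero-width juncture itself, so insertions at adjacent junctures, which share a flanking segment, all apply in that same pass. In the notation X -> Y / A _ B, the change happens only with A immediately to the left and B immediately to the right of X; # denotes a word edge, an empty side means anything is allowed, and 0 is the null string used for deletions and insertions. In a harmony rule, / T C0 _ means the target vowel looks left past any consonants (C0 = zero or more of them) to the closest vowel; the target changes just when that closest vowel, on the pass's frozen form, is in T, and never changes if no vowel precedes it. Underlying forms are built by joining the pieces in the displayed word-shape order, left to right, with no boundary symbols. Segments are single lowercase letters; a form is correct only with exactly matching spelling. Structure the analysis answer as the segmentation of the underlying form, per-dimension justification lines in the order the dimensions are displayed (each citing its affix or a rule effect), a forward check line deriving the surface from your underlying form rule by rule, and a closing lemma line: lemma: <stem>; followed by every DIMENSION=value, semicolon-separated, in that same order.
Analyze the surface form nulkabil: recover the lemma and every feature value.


underlying: nul-kap-l
VEL=lu - signalled by the affix -l
NUM=pa - signalled by the affix nul-
check: nulkapl -> nulkapil -> nulkabil -> nulkabil
lemma: kap; VEL=lu; NUM=pa
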